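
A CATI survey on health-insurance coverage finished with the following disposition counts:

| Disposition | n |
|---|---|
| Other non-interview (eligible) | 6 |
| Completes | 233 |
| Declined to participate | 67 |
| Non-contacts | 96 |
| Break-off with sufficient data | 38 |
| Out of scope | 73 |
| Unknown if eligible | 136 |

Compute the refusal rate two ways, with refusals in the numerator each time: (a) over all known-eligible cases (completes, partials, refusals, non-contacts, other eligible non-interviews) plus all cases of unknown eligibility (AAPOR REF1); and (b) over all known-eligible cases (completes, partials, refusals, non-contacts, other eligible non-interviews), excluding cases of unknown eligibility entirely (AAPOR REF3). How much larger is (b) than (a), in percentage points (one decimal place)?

3.6

Top = 67
Denominator = 233 + 38 + 67 + 96 + 6 + 136 = 576
REF1 = 67 / 576 = 0.1163
Denominator = 233 + 38 + 67 + 96 + 6 = 440
REF3 = 67 / 440 = 0.1523
Difference = 15.23 − 11.63 = 3.60 percentage points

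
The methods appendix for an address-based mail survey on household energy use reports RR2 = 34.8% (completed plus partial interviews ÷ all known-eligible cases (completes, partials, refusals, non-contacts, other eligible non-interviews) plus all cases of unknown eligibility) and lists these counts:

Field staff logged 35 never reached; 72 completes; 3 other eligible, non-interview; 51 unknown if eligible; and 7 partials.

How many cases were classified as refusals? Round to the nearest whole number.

Numerator: 72 + 7 = 79
RR2 = 79 / D = 0.348
D = 79 / 0.348 = 227.0
Other denominator terms total 168
refusals = 227.0 − 168 ≈ 59

59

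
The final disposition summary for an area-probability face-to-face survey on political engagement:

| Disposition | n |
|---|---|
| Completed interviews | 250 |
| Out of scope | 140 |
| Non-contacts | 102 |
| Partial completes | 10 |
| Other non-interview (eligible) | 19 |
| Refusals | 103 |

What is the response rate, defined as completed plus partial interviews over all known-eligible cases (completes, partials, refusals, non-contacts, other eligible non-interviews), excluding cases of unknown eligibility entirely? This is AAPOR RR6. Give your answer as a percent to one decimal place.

Numerator = 250 + 10 = 260
Denominator = 250 + 10 + 103 + 102 + 19 = 484
RR6 = 260 / 484 = 0.5372

53.7%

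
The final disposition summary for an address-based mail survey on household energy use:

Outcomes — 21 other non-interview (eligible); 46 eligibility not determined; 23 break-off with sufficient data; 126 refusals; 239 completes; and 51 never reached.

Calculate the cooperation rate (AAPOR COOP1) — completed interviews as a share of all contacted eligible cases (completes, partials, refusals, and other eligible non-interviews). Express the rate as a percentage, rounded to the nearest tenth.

Numerator = 239
Denom = 239 + 23 + 126 + 21 = 409
COOP1 = 239 / 409 = 0.5844

58.4%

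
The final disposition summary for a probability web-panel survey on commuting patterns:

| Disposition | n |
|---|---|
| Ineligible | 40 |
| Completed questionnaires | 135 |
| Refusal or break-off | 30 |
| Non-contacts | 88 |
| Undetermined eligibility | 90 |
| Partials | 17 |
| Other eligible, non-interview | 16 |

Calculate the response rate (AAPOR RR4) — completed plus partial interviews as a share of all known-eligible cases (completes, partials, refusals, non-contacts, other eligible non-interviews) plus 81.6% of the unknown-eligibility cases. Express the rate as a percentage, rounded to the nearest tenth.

42.3%

Top = 135 + 17 = 152
Known eligible = 135 + 17 + 30 + 88 + 16 = 286
Estimated eligible among unknowns = 0.8160 × 90 = 73.44
Denominator = 286 + 73.44 = 359.44
RR4 = 152 / 359.44 = 0.4229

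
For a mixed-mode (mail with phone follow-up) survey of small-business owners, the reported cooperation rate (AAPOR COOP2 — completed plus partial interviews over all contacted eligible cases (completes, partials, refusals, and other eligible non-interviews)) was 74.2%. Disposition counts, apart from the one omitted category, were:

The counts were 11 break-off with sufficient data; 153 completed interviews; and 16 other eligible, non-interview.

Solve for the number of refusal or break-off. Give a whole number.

Num = 153 + 11 = 164
COOP2 = 164 / D = 0.742
D = 164 / 0.742 = 221.0
Remaining denominator categories sum to 180
refusal or break-off = 221.0 − 180 ≈ 41

41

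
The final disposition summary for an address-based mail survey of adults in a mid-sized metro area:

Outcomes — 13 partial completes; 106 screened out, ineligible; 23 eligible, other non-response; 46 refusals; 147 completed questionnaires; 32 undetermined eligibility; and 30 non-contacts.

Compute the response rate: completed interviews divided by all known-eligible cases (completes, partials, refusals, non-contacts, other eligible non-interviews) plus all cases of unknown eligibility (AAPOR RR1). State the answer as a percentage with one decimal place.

50.5%

Top: 147
Denom: 147 + 13 + 46 + 30 + 23 + 32 = 291
RR1 = 147 / 291 = 0.5052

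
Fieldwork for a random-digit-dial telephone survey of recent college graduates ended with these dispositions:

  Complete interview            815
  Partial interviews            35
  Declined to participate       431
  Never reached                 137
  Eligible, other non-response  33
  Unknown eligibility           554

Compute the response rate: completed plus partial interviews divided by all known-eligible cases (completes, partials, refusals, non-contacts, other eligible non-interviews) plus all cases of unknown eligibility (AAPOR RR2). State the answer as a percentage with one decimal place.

42.4%

Top = 815 + 35 = 850
Denom = 815 + 35 + 431 + 137 + 33 + 554 = 2005
RR2 = 850 / 2005 = 0.4239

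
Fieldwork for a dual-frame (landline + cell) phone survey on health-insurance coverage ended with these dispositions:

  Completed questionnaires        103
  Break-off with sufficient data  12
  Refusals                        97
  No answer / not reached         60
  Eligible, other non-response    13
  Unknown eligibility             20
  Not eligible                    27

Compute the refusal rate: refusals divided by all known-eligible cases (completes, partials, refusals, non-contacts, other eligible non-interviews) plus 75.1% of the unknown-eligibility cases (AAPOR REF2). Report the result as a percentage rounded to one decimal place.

32.3%

Numerator = 97
Eligible (known) = 103 + 12 + 97 + 60 + 13 = 285
Estimated eligible among unknowns = 0.7510 × 20 = 15.02
Base = 285 + 15.02 = 300.02
REF2 = 97 / 300.02 = 0.3233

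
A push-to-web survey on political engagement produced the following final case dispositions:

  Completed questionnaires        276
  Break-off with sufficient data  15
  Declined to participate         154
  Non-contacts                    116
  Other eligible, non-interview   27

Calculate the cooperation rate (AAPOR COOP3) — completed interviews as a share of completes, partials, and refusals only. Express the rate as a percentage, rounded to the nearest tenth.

62.0%

Top → 276
Denominator → 276 + 15 + 154 = 445
COOP3 = 276 / 445 = 0.6202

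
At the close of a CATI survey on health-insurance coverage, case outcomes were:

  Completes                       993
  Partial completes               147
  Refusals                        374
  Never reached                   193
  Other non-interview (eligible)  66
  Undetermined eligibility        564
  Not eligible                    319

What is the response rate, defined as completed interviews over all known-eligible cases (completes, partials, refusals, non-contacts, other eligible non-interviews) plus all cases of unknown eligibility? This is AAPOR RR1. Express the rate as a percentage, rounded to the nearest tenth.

42.5%

Num = 993
Denom = 993 + 147 + 374 + 193 + 66 + 564 = 2337
RR1 = 993 / 2337 = 0.4249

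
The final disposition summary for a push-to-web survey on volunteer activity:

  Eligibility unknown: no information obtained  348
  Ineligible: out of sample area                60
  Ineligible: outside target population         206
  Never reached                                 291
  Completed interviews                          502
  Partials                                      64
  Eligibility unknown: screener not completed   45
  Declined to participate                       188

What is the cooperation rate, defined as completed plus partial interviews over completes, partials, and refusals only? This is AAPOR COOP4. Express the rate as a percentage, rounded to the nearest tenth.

75.1%

Unknown if eligible = 45 + 348 = 393
Ineligible = 206 + 60 = 266
Numerator → 502 + 64 = 566
Base → 502 + 64 + 188 = 754
COOP4 = 566 / 754 = 0.7507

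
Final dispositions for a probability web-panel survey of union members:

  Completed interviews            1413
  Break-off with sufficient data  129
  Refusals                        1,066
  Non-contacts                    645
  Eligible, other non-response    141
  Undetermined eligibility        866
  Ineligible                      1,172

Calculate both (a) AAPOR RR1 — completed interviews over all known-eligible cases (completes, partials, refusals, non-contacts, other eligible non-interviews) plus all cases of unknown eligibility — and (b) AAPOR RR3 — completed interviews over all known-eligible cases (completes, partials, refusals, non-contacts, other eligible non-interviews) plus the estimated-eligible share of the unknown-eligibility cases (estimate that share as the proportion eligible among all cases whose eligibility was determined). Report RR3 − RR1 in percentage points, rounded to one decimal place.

Numerator: 1413
Base: 1413 + 129 + 1066 + 645 + 141 + 866 = 4260
RR1 = 1413 / 4260 = 0.3317
Eligible (known): 1413 + 129 + 1066 + 645 + 141 = 3394
e = 3394 / (3394 + 1172) = 3394 / 4566 = 0.7433
e × U: 0.7433 × 866 = 643.70
Base: 3394 + 643.70 = 4037.70
RR3 = 1413 / 4037.70 = 0.3500
Difference = 35.00 − 33.17 = 1.83 percentage points

1.8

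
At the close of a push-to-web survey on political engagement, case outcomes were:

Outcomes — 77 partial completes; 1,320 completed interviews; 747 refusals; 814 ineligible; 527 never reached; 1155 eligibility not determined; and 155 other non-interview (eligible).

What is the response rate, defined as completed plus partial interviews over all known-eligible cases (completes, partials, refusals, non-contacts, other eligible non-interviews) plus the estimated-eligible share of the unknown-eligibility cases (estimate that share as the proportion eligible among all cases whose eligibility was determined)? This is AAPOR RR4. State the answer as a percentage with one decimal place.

Numerator = 1320 + 77 = 1397
Known eligible = 1320 + 77 + 747 + 527 + 155 = 2826
e = 2826 / (2826 + 814) = 2826 / 3640 = 0.7764
Eligible share of unknowns = 0.7764 × 1155 = 896.74
Denominator = 2826 + 896.74 = 3722.74
RR4 = 1397 / 3722.74 = 0.3753

37.5%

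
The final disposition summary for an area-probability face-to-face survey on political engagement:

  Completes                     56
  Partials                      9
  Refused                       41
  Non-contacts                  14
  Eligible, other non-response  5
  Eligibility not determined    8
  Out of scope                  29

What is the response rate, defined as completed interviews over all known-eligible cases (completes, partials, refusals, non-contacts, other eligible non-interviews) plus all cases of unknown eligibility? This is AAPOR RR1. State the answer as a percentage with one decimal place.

Top = 56
Denom = 56 + 9 + 41 + 14 + 5 + 8 = 133
RR1 = 56 / 133 = 0.4211

42.1%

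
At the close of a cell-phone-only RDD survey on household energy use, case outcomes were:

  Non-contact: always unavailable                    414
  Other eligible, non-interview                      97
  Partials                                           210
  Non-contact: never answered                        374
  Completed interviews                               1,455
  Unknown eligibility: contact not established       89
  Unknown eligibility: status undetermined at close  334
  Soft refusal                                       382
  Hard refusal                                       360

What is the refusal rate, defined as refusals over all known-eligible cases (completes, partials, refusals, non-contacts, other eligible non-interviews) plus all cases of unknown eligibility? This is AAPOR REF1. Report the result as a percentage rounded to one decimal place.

Refusal or break-off = 360 + 382 = 742
Non-contacts = 374 + 414 = 788
Unknown if eligible = 89 + 334 = 423
Num → 742
Denominator → 1455 + 210 + 742 + 788 + 97 + 423 = 3715
REF1 = 742 / 3715 = 0.1997

20.0%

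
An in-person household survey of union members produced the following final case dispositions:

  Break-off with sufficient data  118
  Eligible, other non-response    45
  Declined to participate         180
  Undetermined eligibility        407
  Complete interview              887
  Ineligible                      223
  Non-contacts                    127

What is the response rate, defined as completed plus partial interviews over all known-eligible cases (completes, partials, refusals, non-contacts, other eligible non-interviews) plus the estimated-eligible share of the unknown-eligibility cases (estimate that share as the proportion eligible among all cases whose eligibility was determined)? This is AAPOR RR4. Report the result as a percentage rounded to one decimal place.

Numerator → 887 + 118 = 1005
Eligible (known) → 887 + 118 + 180 + 127 + 45 = 1357
e = 1357 / (1357 + 223) = 1357 / 1580 = 0.8589
Eligible share of unknowns → 0.8589 × 407 = 349.57
Denominator → 1357 + 349.57 = 1706.57
RR4 = 1005 / 1706.57 = 0.5889

58.9%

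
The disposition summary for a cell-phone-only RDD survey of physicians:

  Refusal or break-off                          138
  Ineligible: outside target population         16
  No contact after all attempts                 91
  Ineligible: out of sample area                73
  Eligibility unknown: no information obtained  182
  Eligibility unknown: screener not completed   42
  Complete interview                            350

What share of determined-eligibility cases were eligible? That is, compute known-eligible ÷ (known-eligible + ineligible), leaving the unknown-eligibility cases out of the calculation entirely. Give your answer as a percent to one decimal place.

86.7%

Eligibility not determined = 42 + 182 = 224
Screened out, ineligible = 16 + 73 = 89
Determined eligible = 350 + 138 + 91 = 579
e = 579 / (579 + 89) = 579 / 668 = 0.8668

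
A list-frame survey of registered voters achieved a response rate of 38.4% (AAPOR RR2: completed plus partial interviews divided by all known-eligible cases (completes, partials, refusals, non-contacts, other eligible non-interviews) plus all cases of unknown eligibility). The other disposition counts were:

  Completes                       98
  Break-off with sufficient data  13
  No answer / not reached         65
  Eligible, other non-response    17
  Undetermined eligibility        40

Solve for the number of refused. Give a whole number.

Numerator: 98 + 13 = 111
RR2 = 111 / D = 0.384
D = 111 / 0.384 = 289.1
Other denominator terms total 233
refused = 289.1 − 233 ≈ 56

56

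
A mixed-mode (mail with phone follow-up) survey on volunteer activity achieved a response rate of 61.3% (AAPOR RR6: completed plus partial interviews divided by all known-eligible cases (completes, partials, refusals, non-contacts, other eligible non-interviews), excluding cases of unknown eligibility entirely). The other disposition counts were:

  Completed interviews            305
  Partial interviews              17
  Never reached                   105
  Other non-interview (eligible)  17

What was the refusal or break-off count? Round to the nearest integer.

81

Numerator: 305 + 17 = 322
RR6 = 322 / D = 0.613
D = 322 / 0.613 = 525.3
Remaining denominator categories sum to 444
refusal or break-off = 525.3 − 444 ≈ 81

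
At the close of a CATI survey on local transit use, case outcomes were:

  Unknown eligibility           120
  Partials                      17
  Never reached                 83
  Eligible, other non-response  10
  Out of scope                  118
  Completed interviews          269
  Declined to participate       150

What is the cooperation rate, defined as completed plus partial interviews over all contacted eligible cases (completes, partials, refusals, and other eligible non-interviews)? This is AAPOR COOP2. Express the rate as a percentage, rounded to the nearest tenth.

Numerator = 269 + 17 = 286
Base = 269 + 17 + 150 + 10 = 446
COOP2 = 286 / 446 = 0.6413

64.1%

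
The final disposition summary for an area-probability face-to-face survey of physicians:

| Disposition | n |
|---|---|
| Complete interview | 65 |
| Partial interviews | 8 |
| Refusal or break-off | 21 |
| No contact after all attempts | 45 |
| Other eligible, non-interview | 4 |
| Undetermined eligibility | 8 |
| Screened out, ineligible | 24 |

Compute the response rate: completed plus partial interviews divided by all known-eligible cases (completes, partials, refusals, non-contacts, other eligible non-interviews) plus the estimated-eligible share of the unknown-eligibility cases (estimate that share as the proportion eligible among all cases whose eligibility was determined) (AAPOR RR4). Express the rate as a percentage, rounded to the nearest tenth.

48.7%

Num: 65 + 8 = 73
Known eligible: 65 + 8 + 21 + 45 + 4 = 143
e = 143 / (143 + 24) = 143 / 167 = 0.8563
Eligible share of unknowns: 0.8563 × 8 = 6.85
Base: 143 + 6.85 = 149.85
RR4 = 73 / 149.85 = 0.4872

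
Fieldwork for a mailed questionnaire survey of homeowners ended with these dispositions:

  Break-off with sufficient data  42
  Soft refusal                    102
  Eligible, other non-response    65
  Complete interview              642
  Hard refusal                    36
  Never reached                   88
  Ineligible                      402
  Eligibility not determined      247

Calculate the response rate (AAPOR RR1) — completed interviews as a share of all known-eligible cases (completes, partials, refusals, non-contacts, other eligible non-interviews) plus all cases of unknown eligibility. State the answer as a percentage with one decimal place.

Refused = 36 + 102 = 138
Numerator: 642
Denom: 642 + 42 + 138 + 88 + 65 + 247 = 1222
RR1 = 642 / 1222 = 0.5254

52.5%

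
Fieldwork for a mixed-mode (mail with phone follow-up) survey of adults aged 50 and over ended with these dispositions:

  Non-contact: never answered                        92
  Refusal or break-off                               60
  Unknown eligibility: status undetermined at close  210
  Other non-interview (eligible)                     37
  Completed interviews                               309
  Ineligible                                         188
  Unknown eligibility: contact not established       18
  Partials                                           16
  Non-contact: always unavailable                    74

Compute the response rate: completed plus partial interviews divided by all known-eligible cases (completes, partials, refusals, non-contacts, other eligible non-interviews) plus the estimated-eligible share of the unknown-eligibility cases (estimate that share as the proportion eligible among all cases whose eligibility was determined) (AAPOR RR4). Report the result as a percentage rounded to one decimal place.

No contact after all attempts = 92 + 74 = 166
Unknown if eligible = 18 + 210 = 228
Top → 309 + 16 = 325
Determined eligible → 309 + 16 + 60 + 166 + 37 = 588
e = 588 / (588 + 188) = 588 / 776 = 0.7577
Estimated eligible among unknowns → 0.7577 × 228 = 172.76
Denominator → 588 + 172.76 = 760.76
RR4 = 325 / 760.76 = 0.4272

42.7%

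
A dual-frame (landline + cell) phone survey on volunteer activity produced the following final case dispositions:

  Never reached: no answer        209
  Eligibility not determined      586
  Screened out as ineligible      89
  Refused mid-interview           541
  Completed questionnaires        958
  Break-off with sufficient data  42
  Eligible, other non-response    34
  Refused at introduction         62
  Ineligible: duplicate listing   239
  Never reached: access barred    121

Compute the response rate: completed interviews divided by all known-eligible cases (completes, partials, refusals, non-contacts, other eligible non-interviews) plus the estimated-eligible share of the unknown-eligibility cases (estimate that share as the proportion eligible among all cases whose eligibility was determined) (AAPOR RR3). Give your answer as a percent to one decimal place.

Declined to participate = 62 + 541 = 603
Never reached = 209 + 121 = 330
Screened out, ineligible = 89 + 239 = 328
Num → 958
Known eligible → 958 + 42 + 603 + 330 + 34 = 1967
e = 1967 / (1967 + 328) = 1967 / 2295 = 0.8571
e × U → 0.8571 × 586 = 502.26
Base → 1967 + 502.26 = 2469.26
RR3 = 958 / 2469.26 = 0.3880

38.8%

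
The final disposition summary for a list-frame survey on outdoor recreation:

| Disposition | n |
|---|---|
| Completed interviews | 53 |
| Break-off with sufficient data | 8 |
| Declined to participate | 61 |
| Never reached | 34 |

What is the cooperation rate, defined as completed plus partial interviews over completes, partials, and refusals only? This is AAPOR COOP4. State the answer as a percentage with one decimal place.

Top = 53 + 8 = 61
Denom = 53 + 8 + 61 = 122
COOP4 = 61 / 122 = 0.5000

50.0%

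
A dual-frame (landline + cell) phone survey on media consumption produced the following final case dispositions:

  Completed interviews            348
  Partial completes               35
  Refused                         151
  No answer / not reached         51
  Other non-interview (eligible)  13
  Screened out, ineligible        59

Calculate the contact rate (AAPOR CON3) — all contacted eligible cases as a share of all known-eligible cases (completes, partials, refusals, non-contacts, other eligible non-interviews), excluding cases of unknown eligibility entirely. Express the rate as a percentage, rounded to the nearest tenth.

Num: 348 + 35 + 151 + 13 = 547
Denominator: 348 + 35 + 151 + 51 + 13 = 598
CON3 = 547 / 598 = 0.9147

91.5%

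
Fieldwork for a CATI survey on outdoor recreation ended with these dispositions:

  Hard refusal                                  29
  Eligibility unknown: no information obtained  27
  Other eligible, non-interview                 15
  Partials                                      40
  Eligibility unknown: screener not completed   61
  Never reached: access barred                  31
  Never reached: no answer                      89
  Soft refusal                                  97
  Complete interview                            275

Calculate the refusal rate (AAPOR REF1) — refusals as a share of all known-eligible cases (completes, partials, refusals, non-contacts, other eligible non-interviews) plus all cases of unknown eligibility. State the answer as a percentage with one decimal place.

19.0%

Refused = 29 + 97 = 126
No answer / not reached = 89 + 31 = 120
Eligibility not determined = 61 + 27 = 88
Num → 126
Base → 275 + 40 + 126 + 120 + 15 + 88 = 664
REF1 = 126 / 664 = 0.1898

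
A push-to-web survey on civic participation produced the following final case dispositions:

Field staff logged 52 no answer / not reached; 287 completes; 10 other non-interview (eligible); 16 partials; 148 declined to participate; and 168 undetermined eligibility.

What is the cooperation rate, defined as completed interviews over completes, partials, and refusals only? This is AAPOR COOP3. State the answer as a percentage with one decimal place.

Top → 287
Denom → 287 + 16 + 148 = 451
COOP3 = 287 / 451 = 0.6364

63.6%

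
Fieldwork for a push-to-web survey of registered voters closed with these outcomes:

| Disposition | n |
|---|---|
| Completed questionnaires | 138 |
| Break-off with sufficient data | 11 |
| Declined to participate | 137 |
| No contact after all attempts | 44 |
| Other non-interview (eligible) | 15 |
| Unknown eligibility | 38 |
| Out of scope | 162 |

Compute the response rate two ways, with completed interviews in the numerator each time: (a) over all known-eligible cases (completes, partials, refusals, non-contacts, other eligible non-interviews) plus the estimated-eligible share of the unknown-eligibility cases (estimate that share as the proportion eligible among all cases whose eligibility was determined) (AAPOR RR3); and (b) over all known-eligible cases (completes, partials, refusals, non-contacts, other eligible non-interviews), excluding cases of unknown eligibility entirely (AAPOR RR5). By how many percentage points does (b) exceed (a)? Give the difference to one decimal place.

2.8

Top: 138
Determined eligible: 138 + 11 + 137 + 44 + 15 = 345
e = 345 / (345 + 162) = 345 / 507 = 0.6805
Eligible share of unknowns: 0.6805 × 38 = 25.86
Base: 345 + 25.86 = 370.86
RR3 = 138 / 370.86 = 0.3721
Base: 138 + 11 + 137 + 44 + 15 = 345
RR5 = 138 / 345 = 0.4000
Difference = 40.00 − 37.21 = 2.79 percentage points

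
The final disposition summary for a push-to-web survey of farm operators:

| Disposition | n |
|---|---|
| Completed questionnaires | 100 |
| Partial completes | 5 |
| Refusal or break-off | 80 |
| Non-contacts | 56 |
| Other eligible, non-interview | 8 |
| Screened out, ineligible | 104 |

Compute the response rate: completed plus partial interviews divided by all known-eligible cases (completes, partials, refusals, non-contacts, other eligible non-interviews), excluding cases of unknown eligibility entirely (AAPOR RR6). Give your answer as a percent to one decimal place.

42.2%

Numerator: 100 + 5 = 105
Denominator: 100 + 5 + 80 + 56 + 8 = 249
RR6 = 105 / 249 = 0.4217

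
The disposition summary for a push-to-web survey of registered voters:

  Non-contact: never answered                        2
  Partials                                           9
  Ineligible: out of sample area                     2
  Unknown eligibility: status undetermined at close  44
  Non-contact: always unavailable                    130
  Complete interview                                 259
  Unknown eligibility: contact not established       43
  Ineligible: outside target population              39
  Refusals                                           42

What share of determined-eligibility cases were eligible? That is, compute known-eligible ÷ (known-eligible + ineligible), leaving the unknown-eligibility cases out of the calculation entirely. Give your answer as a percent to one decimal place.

91.5%

No answer / not reached = 2 + 130 = 132
Undetermined eligibility = 43 + 44 = 87
Ineligible = 39 + 2 = 41
Eligible (known) = 259 + 9 + 42 + 132 = 442
e = 442 / (442 + 41) = 442 / 483 = 0.9151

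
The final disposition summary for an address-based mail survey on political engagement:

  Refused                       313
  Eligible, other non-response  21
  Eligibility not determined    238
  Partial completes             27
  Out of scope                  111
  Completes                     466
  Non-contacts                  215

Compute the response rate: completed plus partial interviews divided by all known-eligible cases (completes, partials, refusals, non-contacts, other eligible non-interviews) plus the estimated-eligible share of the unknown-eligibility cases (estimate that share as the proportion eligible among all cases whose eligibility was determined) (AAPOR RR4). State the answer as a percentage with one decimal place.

Num = 466 + 27 = 493
Eligible (known) = 466 + 27 + 313 + 215 + 21 = 1042
e = 1042 / (1042 + 111) = 1042 / 1153 = 0.9037
e × U = 0.9037 × 238 = 215.08
Denom = 1042 + 215.08 = 1257.08
RR4 = 493 / 1257.08 = 0.3922

39.2%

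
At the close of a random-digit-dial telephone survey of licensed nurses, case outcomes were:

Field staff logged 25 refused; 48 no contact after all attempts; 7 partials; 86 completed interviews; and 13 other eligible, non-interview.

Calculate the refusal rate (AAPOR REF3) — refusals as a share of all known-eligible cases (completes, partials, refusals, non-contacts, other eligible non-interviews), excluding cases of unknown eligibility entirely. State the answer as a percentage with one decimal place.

Num = 25
Denom = 86 + 7 + 25 + 48 + 13 = 179
REF3 = 25 / 179 = 0.1397

14.0%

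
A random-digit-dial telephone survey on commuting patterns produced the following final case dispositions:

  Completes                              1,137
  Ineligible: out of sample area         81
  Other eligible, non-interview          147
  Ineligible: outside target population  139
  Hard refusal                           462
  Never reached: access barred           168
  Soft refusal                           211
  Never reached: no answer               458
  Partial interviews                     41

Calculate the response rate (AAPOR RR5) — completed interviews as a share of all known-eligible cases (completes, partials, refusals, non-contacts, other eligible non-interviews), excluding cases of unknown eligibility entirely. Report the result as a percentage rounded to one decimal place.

43.3%

Refused = 462 + 211 = 673
No contact after all attempts = 458 + 168 = 626
Screened out, ineligible = 139 + 81 = 220
Top → 1137
Denominator → 1137 + 41 + 673 + 626 + 147 = 2624
RR5 = 1137 / 2624 = 0.4333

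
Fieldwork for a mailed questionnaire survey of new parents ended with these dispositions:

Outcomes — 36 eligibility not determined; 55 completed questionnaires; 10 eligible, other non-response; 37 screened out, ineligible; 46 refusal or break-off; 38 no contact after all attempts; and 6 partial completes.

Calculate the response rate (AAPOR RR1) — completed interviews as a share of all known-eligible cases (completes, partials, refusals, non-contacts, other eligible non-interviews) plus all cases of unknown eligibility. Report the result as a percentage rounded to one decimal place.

Top: 55
Base: 55 + 6 + 46 + 38 + 10 + 36 = 191
RR1 = 55 / 191 = 0.2880

28.8%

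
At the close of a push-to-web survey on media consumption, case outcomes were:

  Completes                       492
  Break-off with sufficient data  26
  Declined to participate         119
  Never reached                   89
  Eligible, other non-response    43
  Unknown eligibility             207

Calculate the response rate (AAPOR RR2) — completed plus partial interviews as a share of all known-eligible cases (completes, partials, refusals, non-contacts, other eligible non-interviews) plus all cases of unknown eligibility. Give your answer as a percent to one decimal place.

53.1%

Num = 492 + 26 = 518
Denominator = 492 + 26 + 119 + 89 + 43 + 207 = 976
RR2 = 518 / 976 = 0.5307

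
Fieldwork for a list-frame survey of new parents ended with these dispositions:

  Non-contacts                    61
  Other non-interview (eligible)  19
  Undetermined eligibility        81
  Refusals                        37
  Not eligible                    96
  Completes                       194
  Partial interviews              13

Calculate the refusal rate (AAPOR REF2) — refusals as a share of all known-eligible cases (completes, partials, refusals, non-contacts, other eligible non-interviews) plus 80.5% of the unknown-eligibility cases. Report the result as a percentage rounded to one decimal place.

9.5%

Top → 37
Eligible (known) → 194 + 13 + 37 + 61 + 19 = 324
Estimated eligible among unknowns → 0.8050 × 81 = 65.20
Denominator → 324 + 65.20 = 389.20
REF2 = 37 / 389.20 = 0.0951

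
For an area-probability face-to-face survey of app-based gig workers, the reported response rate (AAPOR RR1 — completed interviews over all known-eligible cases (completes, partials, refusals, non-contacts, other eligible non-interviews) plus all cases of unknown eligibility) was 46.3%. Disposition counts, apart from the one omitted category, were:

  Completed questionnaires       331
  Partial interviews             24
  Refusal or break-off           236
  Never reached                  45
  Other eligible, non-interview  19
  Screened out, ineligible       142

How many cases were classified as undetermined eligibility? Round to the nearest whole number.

RR1 = 331 / D = 0.463
D = 331 / 0.463 = 714.9
Other denominator terms total 655
undetermined eligibility = 714.9 − 655 ≈ 60

60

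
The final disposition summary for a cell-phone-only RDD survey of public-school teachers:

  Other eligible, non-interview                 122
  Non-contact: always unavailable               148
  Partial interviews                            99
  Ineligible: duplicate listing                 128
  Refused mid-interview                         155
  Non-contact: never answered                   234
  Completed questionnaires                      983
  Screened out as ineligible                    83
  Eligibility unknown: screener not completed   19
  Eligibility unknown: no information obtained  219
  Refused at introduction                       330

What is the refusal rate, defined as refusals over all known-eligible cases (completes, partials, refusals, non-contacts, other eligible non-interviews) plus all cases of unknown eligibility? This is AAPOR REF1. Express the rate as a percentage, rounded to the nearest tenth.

21.0%

Declined to participate = 330 + 155 = 485
Non-contacts = 234 + 148 = 382
Unknown if eligible = 19 + 219 = 238
Out of scope = 83 + 128 = 211
Num: 485
Base: 983 + 99 + 485 + 382 + 122 + 238 = 2309
REF1 = 485 / 2309 = 0.2100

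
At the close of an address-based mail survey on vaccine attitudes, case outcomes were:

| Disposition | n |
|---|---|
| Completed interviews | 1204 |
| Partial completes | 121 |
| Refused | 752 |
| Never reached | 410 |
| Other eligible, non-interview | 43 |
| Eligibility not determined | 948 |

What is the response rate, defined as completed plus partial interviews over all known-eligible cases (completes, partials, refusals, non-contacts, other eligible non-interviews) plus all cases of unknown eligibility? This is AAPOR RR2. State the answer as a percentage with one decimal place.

Top = 1204 + 121 = 1325
Denominator = 1204 + 121 + 752 + 410 + 43 + 948 = 3478
RR2 = 1325 / 3478 = 0.3810

38.1%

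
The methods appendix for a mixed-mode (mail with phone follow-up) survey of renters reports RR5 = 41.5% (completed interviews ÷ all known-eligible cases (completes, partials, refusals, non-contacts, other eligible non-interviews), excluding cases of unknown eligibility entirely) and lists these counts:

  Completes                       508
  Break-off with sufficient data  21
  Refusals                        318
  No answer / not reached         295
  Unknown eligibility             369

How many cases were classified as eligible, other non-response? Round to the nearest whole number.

RR5 = 508 / D = 0.415
D = 508 / 0.415 = 1224.1
Remaining denominator categories sum to 1142
eligible, other non-response = 1224.1 − 1142 ≈ 82

82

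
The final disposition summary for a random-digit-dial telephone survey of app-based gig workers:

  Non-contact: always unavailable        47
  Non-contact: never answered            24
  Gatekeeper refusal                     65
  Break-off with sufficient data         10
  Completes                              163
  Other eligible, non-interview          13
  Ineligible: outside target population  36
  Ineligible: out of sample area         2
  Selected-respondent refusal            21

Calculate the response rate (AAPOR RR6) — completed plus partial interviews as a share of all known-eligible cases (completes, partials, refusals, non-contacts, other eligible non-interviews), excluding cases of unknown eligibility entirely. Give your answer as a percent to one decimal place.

50.4%

Declined to participate = 65 + 21 = 86
No contact after all attempts = 24 + 47 = 71
Ineligible = 36 + 2 = 38
Num: 163 + 10 = 173
Denom: 163 + 10 + 86 + 71 + 13 = 343
RR6 = 173 / 343 = 0.5044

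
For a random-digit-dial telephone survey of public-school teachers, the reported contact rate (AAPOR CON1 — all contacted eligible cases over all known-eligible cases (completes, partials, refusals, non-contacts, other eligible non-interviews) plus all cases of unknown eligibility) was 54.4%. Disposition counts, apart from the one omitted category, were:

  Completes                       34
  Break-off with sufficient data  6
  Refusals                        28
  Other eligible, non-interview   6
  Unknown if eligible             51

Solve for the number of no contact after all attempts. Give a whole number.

11

Num → 34 + 6 + 28 + 6 = 74
CON1 = 74 / D = 0.544
D = 74 / 0.544 = 136.0
Other denominator terms total 125
no contact after all attempts = 136.0 − 125 ≈ 11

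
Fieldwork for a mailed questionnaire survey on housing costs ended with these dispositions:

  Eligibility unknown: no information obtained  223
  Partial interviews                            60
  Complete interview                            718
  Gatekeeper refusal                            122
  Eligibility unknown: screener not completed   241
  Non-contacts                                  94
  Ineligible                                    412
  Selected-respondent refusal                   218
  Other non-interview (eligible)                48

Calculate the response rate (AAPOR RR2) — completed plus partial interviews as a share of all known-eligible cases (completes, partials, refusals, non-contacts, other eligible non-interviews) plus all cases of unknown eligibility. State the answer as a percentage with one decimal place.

Declined to participate = 122 + 218 = 340
Unknown if eligible = 241 + 223 = 464
Numerator → 718 + 60 = 778
Denominator → 718 + 60 + 340 + 94 + 48 + 464 = 1724
RR2 = 778 / 1724 = 0.4513

45.1%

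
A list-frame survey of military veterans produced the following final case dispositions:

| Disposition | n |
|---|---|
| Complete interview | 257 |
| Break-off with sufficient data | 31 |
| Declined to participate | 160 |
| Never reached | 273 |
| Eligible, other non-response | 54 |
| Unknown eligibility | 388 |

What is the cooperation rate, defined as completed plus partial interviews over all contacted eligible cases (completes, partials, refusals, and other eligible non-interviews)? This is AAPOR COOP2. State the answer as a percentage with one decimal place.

57.4%

Num: 257 + 31 = 288
Denominator: 257 + 31 + 160 + 54 = 502
COOP2 = 288 / 502 = 0.5737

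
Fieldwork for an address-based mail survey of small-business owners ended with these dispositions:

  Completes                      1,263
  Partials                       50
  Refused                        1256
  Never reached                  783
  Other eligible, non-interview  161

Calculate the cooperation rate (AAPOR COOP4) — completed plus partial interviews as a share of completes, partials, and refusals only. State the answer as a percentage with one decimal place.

51.1%

Top → 1263 + 50 = 1313
Denom → 1263 + 50 + 1256 = 2569
COOP4 = 1313 / 2569 = 0.5111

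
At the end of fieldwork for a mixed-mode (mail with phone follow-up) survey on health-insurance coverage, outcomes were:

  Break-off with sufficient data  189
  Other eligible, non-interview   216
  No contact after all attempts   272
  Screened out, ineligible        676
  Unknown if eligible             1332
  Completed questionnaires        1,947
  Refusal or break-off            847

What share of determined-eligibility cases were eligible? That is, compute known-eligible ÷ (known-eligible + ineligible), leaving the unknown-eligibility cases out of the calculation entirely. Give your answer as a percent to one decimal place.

Known eligible = 1947 + 189 + 847 + 272 + 216 = 3471
e = 3471 / (3471 + 676) = 3471 / 4147 = 0.8370

83.7%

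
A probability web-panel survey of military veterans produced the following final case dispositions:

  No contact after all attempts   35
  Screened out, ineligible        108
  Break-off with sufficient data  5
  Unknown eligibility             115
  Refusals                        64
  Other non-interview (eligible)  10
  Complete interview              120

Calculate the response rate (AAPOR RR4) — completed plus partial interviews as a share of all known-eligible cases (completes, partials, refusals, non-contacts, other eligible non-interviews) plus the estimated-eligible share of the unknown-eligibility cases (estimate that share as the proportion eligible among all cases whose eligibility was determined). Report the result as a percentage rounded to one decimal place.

Top: 120 + 5 = 125
Eligible (known): 120 + 5 + 64 + 35 + 10 = 234
e = 234 / (234 + 108) = 234 / 342 = 0.6842
e × U: 0.6842 × 115 = 78.68
Denom: 234 + 78.68 = 312.68
RR4 = 125 / 312.68 = 0.3998

40.0%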